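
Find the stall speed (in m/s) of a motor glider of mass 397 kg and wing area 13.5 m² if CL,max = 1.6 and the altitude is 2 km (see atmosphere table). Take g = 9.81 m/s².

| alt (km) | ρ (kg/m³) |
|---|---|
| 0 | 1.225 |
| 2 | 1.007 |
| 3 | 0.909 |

V_stall = 18.9 m/s

At 2 km, from the table: ρ = 1.007 kg/m³.
Weight W = mg = 397 × 9.81 = 3895 N.
From L = ½ρV²S·CL,max = W: V_stall = √(2W/(ρSCL,max)) = √(2·3895/(1.007·13.5·1.6))
V_stall = √358.1 = 18.9 m/s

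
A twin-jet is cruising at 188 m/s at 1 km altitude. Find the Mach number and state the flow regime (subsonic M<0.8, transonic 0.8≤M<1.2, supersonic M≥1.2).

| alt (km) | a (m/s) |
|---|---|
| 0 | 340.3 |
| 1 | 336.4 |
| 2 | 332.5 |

At 1 km, from the table: a = 336.4 m/s.
M = v/a = 188 / 336.4 = 0.559
M = 0.559 → subsonic.

M = 0.559 (subsonic)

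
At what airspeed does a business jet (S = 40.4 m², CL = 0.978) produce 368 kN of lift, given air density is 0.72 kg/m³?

L = ½ρv²S·CL ⇒ v = √(2L/(ρ·S·CL))
v = √(2 × 3.68×10^5 / (0.72 × 40.4 × 0.978)) = √25870 = 161 m/s

v = 161 m/s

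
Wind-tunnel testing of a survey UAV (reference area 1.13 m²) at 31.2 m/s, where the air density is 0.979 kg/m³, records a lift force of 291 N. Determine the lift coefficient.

CL = 0.54

From L = ½ρv²S·CL, rearranging gives CL = 2L/(ρv²S).
CL = 2 × 291 / (0.979 × 31.2² × 1.13) = 0.54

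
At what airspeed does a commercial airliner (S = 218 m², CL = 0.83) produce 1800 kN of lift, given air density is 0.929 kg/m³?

v = 146 m/s

L = ½ρv²S·CL ⇒ v = √(2L/(ρ·S·CL))
v = √(2 × 1.8×10^6 / (0.929 × 218 × 0.83)) = √21420 = 146 m/s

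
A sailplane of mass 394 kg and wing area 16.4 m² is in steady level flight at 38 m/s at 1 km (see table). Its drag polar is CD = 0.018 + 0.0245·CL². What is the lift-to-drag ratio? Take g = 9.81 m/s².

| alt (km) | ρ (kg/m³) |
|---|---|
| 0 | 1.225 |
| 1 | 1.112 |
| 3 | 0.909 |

L/D = 14.6

At 1 km, from the table: ρ = 1.112 kg/m³.
Level flight ⇒ L = W = m·g = 394 × 9.81 = 3865.1 N.
Dynamic pressure q = 0.5 × 1.112 × 38² = 802.9 Pa.
CL = W/(q·S) = 3865.1 / (802.9 × 16.4) = 0.2935.
CD = 0.018 + 0.0245 × 0.2935² = 0.02011.
L/D = CL/CD = 0.2935 / 0.02011 = 14.6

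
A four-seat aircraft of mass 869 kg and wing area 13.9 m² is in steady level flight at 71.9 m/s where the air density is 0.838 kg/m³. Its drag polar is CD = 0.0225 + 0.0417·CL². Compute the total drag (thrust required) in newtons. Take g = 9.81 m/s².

D = 778 N

Weight W = mg = 869 × 9.81 = 8524.9 N; in level flight L = W.
Dynamic pressure q = 0.5 × 0.838 × 71.9² = 2166 Pa.
CL = W/(q·S) = 8524.9 / (2166 × 13.9) = 0.2831.
CD = 0.0225 + 0.0417 × 0.2831² = 0.02584.
D = q·S·CD = 2166 × 13.9 × 0.02584 = 778.1 N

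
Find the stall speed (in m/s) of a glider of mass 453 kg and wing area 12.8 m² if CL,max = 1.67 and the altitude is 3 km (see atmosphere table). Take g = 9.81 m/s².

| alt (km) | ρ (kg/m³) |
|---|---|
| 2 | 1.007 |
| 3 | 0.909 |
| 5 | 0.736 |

At 3 km, from the table: ρ = 0.909 kg/m³.
Weight W = mg = 453 × 9.81 = 4444 N.
From L = ½ρV²S·CL,max = W: V_stall = √(2W/(ρSCL,max)) = √(2·4444/(0.909·12.8·1.67))
V_stall = √457.4 = 21.4 m/s

V_stall = 21.4 m/s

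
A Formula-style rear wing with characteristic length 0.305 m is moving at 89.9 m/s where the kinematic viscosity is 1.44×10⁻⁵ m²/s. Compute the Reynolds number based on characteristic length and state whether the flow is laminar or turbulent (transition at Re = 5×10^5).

Re = 1.9×10^6 (turbulent)

Re = v·c/ν = 89.9 × 0.305 / (1.44×10⁻⁵) = 1.9×10^6
Since 1.9×10^6 > 5×10^5, the flow is turbulent.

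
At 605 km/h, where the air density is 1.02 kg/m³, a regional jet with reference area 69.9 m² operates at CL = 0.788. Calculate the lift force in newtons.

L = 7.93×10^5 N

Convert speed: v = 605 km/h ÷ 3.6 = 168.1 m/s.
Dynamic pressure q = ½ρv² = ½ × 1.02 × 168.1² = 14400 Pa.
L = q·S·CL = 14400 × 69.9 × 0.788 = 7.93×10^5 N ≈ 793 kN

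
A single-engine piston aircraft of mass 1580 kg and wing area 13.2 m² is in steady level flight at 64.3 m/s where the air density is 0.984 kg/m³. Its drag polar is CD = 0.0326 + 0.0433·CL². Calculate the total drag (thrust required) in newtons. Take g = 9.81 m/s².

D = 1260 N

Weight W = mg = 1580 × 9.81 = 15500 N; in level flight L = W.
q = ½ρv² = ½ × 0.984 × 64.3² = 2034 Pa.
Required CL = L/(qS) = 15500/(2034·13.2) = 0.5773.
CD = 0.0326 + 0.0433 × 0.5773² = 0.04703.
D = q·S·CD = 2034 × 13.2 × 0.04703 = 1263 N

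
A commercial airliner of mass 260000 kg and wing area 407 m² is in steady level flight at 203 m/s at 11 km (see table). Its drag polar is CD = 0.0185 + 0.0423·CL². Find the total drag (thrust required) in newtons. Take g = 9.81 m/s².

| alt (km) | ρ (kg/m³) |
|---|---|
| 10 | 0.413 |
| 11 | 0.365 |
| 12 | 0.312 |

At 11 km, from the table: ρ = 0.365 kg/m³.
Weight W = mg = 260000 × 9.81 = 2.5506×10^6 N; in level flight L = W.
q = ½ρv² = ½ × 0.365 × 203² = 7521 Pa.
CL = W/(q·S) = 2.5506×10^6 / (7521 × 407) = 0.8333.
CD = 0.0185 + 0.0423 × 0.8333² = 0.04787.
D = q·S·CD = 7521 × 407 × 0.04787 = 1.465×10^5 N

D = 1.47×10^5 N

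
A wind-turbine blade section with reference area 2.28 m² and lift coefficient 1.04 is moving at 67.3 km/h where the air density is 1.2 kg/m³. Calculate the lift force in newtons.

L = 497 N

Convert speed: v = 67.3 km/h ÷ 3.6 = 18.69 m/s.
Dynamic pressure q = ½ρv² = ½ × 1.2 × 18.69² = 209.7 Pa.
L = q·S·CL = 209.7 × 2.28 × 1.04 = 497 N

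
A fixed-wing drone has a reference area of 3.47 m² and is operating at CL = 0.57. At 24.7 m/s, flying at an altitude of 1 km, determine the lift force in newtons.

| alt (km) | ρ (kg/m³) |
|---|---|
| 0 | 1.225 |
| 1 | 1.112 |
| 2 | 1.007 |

L = 671 N

At 1 km, from the table: ρ = 1.112 kg/m³.
L = ½ρv²S·CL = ½ × 1.112 × 24.7² × 3.47 × 0.57 = 671 N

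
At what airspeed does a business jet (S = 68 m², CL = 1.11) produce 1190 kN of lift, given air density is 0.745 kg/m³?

v = 206 m/s

L = ½ρv²S·CL ⇒ v = √(2L/(ρ·S·CL))
v = √(2 × 1.19×10^6 / (0.745 × 68 × 1.11)) = √42320 = 206 m/s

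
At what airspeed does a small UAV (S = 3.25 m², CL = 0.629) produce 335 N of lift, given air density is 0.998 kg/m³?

L = ½ρv²S·CL ⇒ v = √(2L/(ρ·S·CL))
v = √(2 × 335 / (0.998 × 3.25 × 0.629)) = √328.4 = 18.1 m/s

v = 18.1 m/s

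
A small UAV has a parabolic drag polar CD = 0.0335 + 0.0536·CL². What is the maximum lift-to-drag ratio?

(L/D)max = 11.8

For CD = CD0 + K·CL², (L/D)max occurs at CL* = √(CD0/K) and equals 1/(2√(K·CD0)).
(L/D)max = 1/(2√(0.0536 × 0.0335)) = 1/(2 × 0.04237) = 11.8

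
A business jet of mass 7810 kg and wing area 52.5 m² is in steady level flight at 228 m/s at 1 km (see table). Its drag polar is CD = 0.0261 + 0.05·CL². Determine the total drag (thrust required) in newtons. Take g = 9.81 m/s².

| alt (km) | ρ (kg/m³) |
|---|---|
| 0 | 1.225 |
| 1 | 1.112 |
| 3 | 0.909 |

D = 39800 N

At 1 km, from the table: ρ = 1.112 kg/m³.
Weight W = mg = 7810 × 9.81 = 76616 N; in level flight L = W.
Dynamic pressure q = 0.5 × 1.112 × 228² = 28900 Pa.
CL = 2W/(ρv²S) = 2×76616/(1.112×228²×52.5) = 0.05049.
CD = 0.0261 + 0.05 × 0.05049² = 0.02623.
D = q·S·CD = 28900 × 52.5 × 0.02623 = 39800 N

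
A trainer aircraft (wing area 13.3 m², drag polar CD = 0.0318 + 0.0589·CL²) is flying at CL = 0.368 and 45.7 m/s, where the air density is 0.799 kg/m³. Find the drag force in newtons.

CD = 0.0318 + 0.0589 × 0.368² = 0.03978
D = ½ρv²S·CD = ½ × 0.799 × 45.7² × 13.3 × 0.03978 = 441 N

D = 441 N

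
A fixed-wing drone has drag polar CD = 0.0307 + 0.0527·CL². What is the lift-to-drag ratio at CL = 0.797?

CD = 0.0307 + 0.0527 × 0.797² = 0.06418
L/D = CL/CD = 0.797 / 0.06418 = 12.4

L/D = 12.4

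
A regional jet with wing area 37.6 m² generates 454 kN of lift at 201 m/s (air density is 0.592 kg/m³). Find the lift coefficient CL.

CL = 1.01

From L = ½ρv²S·CL, rearranging gives CL = 2L/(ρv²S).
CL = 2 × 4.54×10^5 / (0.592 × 201² × 37.6) = 1.01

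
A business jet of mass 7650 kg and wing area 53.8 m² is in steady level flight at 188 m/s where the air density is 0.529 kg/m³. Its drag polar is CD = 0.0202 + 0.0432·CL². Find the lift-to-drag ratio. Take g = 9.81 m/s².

Weight W = mg = 7650 × 9.81 = 75046 N; in level flight L = W.
q = ½ρv² = ½ × 0.529 × 188² = 9348 Pa.
CL = W/(q·S) = 75046 / (9348 × 53.8) = 0.1492.
CD = 0.0202 + 0.0432 × 0.1492² = 0.02116.
L/D = CL/CD = 0.1492 / 0.02116 = 7.05

L/D = 7.05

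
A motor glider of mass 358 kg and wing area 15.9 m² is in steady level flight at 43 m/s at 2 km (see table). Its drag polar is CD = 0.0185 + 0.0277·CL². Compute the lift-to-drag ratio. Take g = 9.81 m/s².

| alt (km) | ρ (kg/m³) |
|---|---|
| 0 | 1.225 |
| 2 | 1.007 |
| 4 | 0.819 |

At 2 km, from the table: ρ = 1.007 kg/m³.
In steady level flight, lift balances weight: W = mg = 358 × 9.81 = 3512 N.
Dynamic pressure q = 0.5 × 1.007 × 43² = 931 Pa.
CL = 2W/(ρv²S) = 2×3512/(1.007×43²×15.9) = 0.2373.
CD = 0.0185 + 0.0277 × 0.2373² = 0.02006.
L/D = CL/CD = 0.2373 / 0.02006 = 11.8

L/D = 11.8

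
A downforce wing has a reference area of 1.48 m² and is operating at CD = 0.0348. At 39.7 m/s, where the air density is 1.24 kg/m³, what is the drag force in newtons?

D = ½ρv²S·CD = ½ × 1.24 × 39.7² × 1.48 × 0.0348 = 50.3 N

D = 50.3 N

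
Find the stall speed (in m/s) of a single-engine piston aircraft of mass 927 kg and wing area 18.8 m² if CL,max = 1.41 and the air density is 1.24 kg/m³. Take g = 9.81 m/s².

At stall, lift equals weight: L = W = m·g = 927 × 9.81 = 9094 N.
V_stall = √(2W/(ρ·S·CL,max)) = √(2 × 9094 / (1.24 × 18.8 × 1.41))
V_stall = √553.3 = 23.5 m/s

V_stall = 23.5 m/s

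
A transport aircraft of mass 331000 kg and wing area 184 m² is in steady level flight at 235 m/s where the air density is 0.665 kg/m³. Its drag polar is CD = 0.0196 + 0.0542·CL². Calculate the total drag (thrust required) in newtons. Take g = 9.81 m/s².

Level flight ⇒ L = W = m·g = 331000 × 9.81 = 3.2471×10^6 N.
q = ½ρv² = ½ × 0.665 × 235² = 18360 Pa.
CL = W/(q·S) = 3.2471×10^6 / (18360 × 184) = 0.9611.
CD = 0.0196 + 0.0542 × 0.9611² = 0.06966.
D = q·S·CD = 18360 × 184 × 0.06966 = 2.354×10^5 N

D = 2.35×10^5 N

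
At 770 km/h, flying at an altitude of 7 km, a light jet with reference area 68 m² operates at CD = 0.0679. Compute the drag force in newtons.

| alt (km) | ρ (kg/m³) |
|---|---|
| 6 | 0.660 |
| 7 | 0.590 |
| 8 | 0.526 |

D = 62300 N

At 7 km, from the table: ρ = 0.590 kg/m³.
Convert speed: v = 770 km/h ÷ 3.6 = 213.9 m/s.
Dynamic pressure q = ½ρv² = ½ × 0.59 × 213.9² = 13500 Pa.
D = q·S·CD = 13500 × 68 × 0.0679 = 62300 N ≈ 62.3 kN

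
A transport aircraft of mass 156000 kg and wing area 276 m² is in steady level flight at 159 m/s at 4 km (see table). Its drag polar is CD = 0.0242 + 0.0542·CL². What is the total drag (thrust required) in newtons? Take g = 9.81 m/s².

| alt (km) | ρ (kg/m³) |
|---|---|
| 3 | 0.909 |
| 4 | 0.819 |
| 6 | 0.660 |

At 4 km, from the table: ρ = 0.819 kg/m³.
In steady level flight, lift balances weight: W = mg = 156000 × 9.81 = 1.5304×10^6 N.
Dynamic pressure q = 0.5 × 0.819 × 159² = 10350 Pa.
Required CL = L/(qS) = 1.5304×10^6/(10350·276) = 0.5356.
CD = 0.0242 + 0.0542 × 0.5356² = 0.03975.
D = q·S·CD = 10350 × 276 × 0.03975 = 1.136×10^5 N

D = 1.14×10^5 N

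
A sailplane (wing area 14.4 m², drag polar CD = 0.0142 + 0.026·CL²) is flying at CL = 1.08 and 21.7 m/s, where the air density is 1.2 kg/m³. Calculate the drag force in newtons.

D = 181 N

CD = 0.0142 + 0.026 × 1.08² = 0.04453
D = ½ρv²S·CD = ½ × 1.2 × 21.7² × 14.4 × 0.04453 = 181 N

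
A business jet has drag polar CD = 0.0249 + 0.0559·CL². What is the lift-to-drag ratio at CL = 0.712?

L/D = 13.4

CD = 0.0249 + 0.0559 × 0.712² = 0.05324
L/D = CL/CD = 0.712 / 0.05324 = 13.4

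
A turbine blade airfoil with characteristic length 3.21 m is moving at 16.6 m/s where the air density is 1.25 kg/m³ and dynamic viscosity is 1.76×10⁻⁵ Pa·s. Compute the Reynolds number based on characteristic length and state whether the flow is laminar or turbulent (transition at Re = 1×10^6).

Re = ρ·v·c/μ = 1.25 × 16.6 × 3.21 / (1.76×10⁻⁵) = 3.78×10^6
Since 3.78×10^6 > 1×10^6, the flow is turbulent.

Re = 3.78×10^6 (turbulent)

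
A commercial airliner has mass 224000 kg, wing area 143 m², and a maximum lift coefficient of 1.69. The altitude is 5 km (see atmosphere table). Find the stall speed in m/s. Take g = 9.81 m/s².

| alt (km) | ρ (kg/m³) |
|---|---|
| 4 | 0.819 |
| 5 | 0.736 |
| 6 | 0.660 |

V_stall = 157 m/s

At 5 km, from the table: ρ = 0.736 kg/m³.
At stall, lift equals weight: L = W = m·g = 224000 × 9.81 = 2.197×10^6 N.
From L = ½ρV²S·CL,max = W: V_stall = √(2W/(ρSCL,max)) = √(2·2.197×10^6/(0.736·143·1.69))
V_stall = √24710 = 157 m/s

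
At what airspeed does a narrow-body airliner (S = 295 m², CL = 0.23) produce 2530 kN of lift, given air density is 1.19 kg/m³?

L = ½ρv²S·CL ⇒ v = √(2L/(ρ·S·CL))
v = √(2 × 2.53×10^6 / (1.19 × 295 × 0.23)) = √62670 = 250 m/s

v = 250 m/s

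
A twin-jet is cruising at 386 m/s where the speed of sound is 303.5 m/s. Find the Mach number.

M = 1.27

M = v/a = 386 / 303.5 = 1.27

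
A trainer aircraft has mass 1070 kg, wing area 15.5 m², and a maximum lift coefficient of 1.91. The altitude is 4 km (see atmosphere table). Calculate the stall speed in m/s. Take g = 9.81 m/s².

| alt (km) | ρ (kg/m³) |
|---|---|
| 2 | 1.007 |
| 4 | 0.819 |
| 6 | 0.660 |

At 4 km, from the table: ρ = 0.819 kg/m³.
At stall, lift equals weight: L = W = m·g = 1070 × 9.81 = 10500 N.
V_stall = √(2W/(ρ·S·CL,max)) = √(2 × 10500 / (0.819 × 15.5 × 1.91))
V_stall = √865.8 = 29.4 m/s

V_stall = 29.4 m/s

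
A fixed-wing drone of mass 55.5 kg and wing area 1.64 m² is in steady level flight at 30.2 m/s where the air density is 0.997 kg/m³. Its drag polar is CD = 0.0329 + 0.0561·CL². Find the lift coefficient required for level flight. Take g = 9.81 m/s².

Level flight ⇒ L = W = m·g = 55.5 × 9.81 = 544.46 N.
Dynamic pressure q = 0.5 × 0.997 × 30.2² = 454.7 Pa.
Required CL = L/(qS) = 544.46/(454.7·1.64) = 0.7302.

CL = 0.73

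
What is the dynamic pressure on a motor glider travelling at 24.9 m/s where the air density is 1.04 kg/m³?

q = 322 Pa

q = ½ρv² = ½ × 1.04 × 24.9² = 322 Pa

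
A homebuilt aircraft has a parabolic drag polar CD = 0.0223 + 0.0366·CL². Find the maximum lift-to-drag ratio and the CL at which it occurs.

For CD = CD0 + K·CL², (L/D)max occurs at CL* = √(CD0/K) and equals 1/(2√(K·CD0)).
(L/D)max = 1/(2√(0.0366 × 0.0223)) = 1/(2 × 0.02857) = 17.5
CL* = √(0.0223/0.0366) = 0.781

(L/D)max = 17.5, at CL = 0.781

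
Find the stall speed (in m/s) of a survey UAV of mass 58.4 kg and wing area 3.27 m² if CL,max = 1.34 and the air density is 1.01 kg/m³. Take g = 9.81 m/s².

V_stall = 16.1 m/s

At stall, lift equals weight: L = W = m·g = 58.4 × 9.81 = 572.9 N.
From L = ½ρV²S·CL,max = W: V_stall = √(2W/(ρSCL,max)) = √(2·572.9/(1.01·3.27·1.34))
V_stall = √258.9 = 16.1 m/s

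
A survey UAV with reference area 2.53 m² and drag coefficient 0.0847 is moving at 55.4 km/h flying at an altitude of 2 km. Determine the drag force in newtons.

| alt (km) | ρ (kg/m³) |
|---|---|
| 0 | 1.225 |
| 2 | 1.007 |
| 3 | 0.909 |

At 2 km, from the table: ρ = 1.007 kg/m³.
Convert speed: v = 55.4 km/h ÷ 3.6 = 15.39 m/s.
Dynamic pressure q = ½ρv² = ½ × 1.007 × 15.39² = 119.2 Pa.
D = q·S·CD = 119.2 × 2.53 × 0.0847 = 25.6 N

D = 25.6 N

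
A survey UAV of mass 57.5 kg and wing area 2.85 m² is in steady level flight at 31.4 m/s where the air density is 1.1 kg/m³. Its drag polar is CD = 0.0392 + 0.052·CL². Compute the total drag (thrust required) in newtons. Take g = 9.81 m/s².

D = 71.3 N

Weight W = mg = 57.5 × 9.81 = 564.08 N; in level flight L = W.
q = ½ρv² = ½ × 1.1 × 31.4² = 542.3 Pa.
CL = W/(q·S) = 564.08 / (542.3 × 2.85) = 0.365.
CD = 0.0392 + 0.052 × 0.365² = 0.04613.
D = q·S·CD = 542.3 × 2.85 × 0.04613 = 71.29 N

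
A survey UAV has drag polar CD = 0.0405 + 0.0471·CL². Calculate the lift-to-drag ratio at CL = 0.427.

CD = 0.0405 + 0.0471 × 0.427² = 0.04909
L/D = CL/CD = 0.427 / 0.04909 = 8.7

L/D = 8.7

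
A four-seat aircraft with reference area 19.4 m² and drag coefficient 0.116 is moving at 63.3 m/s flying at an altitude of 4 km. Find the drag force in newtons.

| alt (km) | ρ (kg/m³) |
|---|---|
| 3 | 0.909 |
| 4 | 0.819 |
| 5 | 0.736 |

D = 3690 N

At 4 km, from the table: ρ = 0.819 kg/m³.
D = ½ρv²S·CD = ½ × 0.819 × 63.3² × 19.4 × 0.116 = 3690 N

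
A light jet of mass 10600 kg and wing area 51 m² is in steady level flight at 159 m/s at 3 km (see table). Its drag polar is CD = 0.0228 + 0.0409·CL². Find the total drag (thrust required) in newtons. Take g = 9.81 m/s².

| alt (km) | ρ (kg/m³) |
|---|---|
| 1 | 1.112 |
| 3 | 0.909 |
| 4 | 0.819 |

D = 14100 N

At 3 km, from the table: ρ = 0.909 kg/m³.
Weight W = mg = 10600 × 9.81 = 1.0399×10^5 N; in level flight L = W.
q = ½ρv² = ½ × 0.909 × 159² = 11490 Pa.
CL = 2W/(ρv²S) = 2×1.0399×10^5/(0.909×159²×51) = 0.1775.
CD = 0.0228 + 0.0409 × 0.1775² = 0.02409.
D = q·S·CD = 11490 × 51 × 0.02409 = 14120 N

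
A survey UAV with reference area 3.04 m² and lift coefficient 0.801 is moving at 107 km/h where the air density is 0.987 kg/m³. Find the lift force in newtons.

Convert speed: v = 107 km/h ÷ 3.6 = 29.72 m/s.
Dynamic pressure q = ½ρv² = ½ × 0.987 × 29.72² = 436 Pa.
L = q·S·CL = 436 × 3.04 × 0.801 = 1060 N

L = 1060 N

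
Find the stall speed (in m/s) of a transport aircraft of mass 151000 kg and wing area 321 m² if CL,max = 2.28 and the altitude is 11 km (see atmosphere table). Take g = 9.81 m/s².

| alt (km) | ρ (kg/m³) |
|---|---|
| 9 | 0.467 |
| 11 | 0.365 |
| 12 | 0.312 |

V_stall = 105 m/s

At 11 km, from the table: ρ = 0.365 kg/m³.
Stall occurs when L = W at CL,max. W = mg = 151000 × 9.81 = 1.481×10^6 N.
V_stall = √(2W/(ρ·S·CL,max)) = √(2 × 1.481×10^6 / (0.365 × 321 × 2.28))
V_stall = √11090 = 105 m/s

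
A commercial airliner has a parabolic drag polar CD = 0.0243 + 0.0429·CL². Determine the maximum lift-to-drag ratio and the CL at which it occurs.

For CD = CD0 + K·CL², (L/D)max occurs at CL* = √(CD0/K) and equals 1/(2√(K·CD0)).
(L/D)max = 1/(2√(0.0429 × 0.0243)) = 1/(2 × 0.03229) = 15.5
CL* = √(0.0243/0.0429) = 0.753

(L/D)max = 15.5, at CL = 0.753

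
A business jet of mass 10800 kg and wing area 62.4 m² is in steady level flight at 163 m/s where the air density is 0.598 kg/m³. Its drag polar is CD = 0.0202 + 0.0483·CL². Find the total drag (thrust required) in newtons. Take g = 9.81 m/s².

In steady level flight, lift balances weight: W = mg = 10800 × 9.81 = 1.0595×10^5 N.
q = ½ρv² = ½ × 0.598 × 163² = 7944 Pa.
CL = W/(q·S) = 1.0595×10^5 / (7944 × 62.4) = 0.2137.
CD = 0.0202 + 0.0483 × 0.2137² = 0.02241.
D = q·S·CD = 7944 × 62.4 × 0.02241 = 11110 N

D = 11100 N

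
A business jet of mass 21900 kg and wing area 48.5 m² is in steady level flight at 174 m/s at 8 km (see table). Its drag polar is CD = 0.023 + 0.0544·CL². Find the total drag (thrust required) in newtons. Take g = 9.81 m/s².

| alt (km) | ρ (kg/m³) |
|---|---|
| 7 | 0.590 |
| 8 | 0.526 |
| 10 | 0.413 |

At 8 km, from the table: ρ = 0.526 kg/m³.
Weight W = mg = 21900 × 9.81 = 2.1484×10^5 N; in level flight L = W.
q = ½ρv² = ½ × 0.526 × 174² = 7963 Pa.
Required CL = L/(qS) = 2.1484×10^5/(7963·48.5) = 0.5563.
CD = 0.023 + 0.0544 × 0.5563² = 0.03984.
D = q·S·CD = 7963 × 48.5 × 0.03984 = 15380 N

D = 15400 N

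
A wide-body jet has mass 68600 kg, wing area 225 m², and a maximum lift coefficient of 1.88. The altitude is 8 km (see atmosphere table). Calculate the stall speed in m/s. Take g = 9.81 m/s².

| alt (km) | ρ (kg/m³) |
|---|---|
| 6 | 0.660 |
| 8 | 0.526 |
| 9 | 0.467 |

At 8 km, from the table: ρ = 0.526 kg/m³.
Stall occurs when L = W at CL,max. W = mg = 68600 × 9.81 = 6.73×10^5 N.
V_stall = √(2W/(ρ·S·CL,max)) = √(2 × 6.73×10^5 / (0.526 × 225 × 1.88))
V_stall = √6049 = 77.8 m/s

V_stall = 77.8 m/s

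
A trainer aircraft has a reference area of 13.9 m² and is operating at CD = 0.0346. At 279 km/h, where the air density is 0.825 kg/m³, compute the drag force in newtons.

Convert speed: v = 279 km/h ÷ 3.6 = 77.5 m/s.
Dynamic pressure q = ½ρv² = ½ × 0.825 × 77.5² = 2478 Pa.
D = q·S·CD = 2478 × 13.9 × 0.0346 = 1190 N

D = 1190 N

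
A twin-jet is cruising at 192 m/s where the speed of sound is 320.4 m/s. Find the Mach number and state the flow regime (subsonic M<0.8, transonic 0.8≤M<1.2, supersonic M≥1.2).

M = 0.599 (subsonic)

M = v/a = 192 / 320.4 = 0.599
M = 0.599 → subsonic.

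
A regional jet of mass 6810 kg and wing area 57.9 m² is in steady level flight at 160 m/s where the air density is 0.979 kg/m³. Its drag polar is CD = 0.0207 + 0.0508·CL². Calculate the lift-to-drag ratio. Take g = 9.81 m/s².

Level flight ⇒ L = W = m·g = 6810 × 9.81 = 66806 N.
Dynamic pressure q = 0.5 × 0.979 × 160² = 12530 Pa.
Required CL = L/(qS) = 66806/(12530·57.9) = 0.09208.
CD = 0.0207 + 0.0508 × 0.09208² = 0.02113.
L/D = CL/CD = 0.09208 / 0.02113 = 4.36

L/D = 4.36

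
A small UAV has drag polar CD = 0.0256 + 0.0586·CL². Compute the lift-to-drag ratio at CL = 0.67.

CD = 0.0256 + 0.0586 × 0.67² = 0.05191
L/D = CL/CD = 0.67 / 0.05191 = 12.9

L/D = 12.9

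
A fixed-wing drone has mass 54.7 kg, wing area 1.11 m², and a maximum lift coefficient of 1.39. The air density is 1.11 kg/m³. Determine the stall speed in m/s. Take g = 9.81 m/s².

Weight W = mg = 54.7 × 9.81 = 536.6 N.
From L = ½ρV²S·CL,max = W: V_stall = √(2W/(ρSCL,max)) = √(2·536.6/(1.11·1.11·1.39))
V_stall = √626.7 = 25 m/s

V_stall = 25 m/s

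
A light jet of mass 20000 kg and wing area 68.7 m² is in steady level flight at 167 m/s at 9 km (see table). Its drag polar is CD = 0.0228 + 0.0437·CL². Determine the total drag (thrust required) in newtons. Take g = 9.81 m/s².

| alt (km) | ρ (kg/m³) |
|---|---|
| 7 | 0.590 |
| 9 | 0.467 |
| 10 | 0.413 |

At 9 km, from the table: ρ = 0.467 kg/m³.
In steady level flight, lift balances weight: W = mg = 20000 × 9.81 = 1.962×10^5 N.
Dynamic pressure q = 0.5 × 0.467 × 167² = 6512 Pa.
CL = 2W/(ρv²S) = 2×1.962×10^5/(0.467×167²×68.7) = 0.4386.
CD = 0.0228 + 0.0437 × 0.4386² = 0.0312.
D = q·S·CD = 6512 × 68.7 × 0.0312 = 13960 N

D = 14000 N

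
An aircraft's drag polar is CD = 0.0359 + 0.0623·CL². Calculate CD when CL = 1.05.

CD = 0.0359 + 0.0623 × 1.05² = 0.0359 + 0.06869 = 0.105

CD = 0.105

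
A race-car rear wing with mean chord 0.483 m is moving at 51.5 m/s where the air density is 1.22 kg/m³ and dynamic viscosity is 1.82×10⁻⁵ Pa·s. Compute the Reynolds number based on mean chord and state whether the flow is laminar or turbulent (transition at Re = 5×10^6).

Re = ρ·v·c/μ = 1.22 × 51.5 × 0.483 / (1.82×10⁻⁵) = 1.67×10^6
Since 1.67×10^6 < 5×10^6, the flow is laminar.

Re = 1.67×10^6 (laminar)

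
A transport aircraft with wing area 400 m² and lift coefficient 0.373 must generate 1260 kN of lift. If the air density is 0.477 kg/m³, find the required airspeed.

L = ½ρv²S·CL ⇒ v = √(2L/(ρ·S·CL))
v = √(2 × 1.26×10^6 / (0.477 × 400 × 0.373)) = √35410 = 188 m/s

v = 188 m/s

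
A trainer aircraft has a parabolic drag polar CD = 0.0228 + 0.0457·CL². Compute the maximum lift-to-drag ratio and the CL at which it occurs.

(L/D)max = 15.5, at CL = 0.706

For CD = CD0 + K·CL², (L/D)max occurs at CL* = √(CD0/K) and equals 1/(2√(K·CD0)).
(L/D)max = 1/(2√(0.0457 × 0.0228)) = 1/(2 × 0.03228) = 15.5
CL* = √(0.0228/0.0457) = 0.706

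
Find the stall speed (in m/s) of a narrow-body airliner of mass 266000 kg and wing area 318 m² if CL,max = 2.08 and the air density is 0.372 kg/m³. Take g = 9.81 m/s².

V_stall = 146 m/s

At stall, lift equals weight: L = W = m·g = 266000 × 9.81 = 2.609×10^6 N.
From L = ½ρV²S·CL,max = W: V_stall = √(2W/(ρSCL,max)) = √(2·2.609×10^6/(0.372·318·2.08))
V_stall = √21210 = 146 m/s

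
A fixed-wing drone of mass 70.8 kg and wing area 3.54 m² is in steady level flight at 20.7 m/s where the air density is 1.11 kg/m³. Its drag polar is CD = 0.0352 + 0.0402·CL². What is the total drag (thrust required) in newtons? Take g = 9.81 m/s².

D = 52.7 N

In steady level flight, lift balances weight: W = mg = 70.8 × 9.81 = 694.55 N.
q = ½ρv² = ½ × 1.11 × 20.7² = 237.8 Pa.
CL = 2W/(ρv²S) = 2×694.55/(1.11×20.7²×3.54) = 0.825.
CD = 0.0352 + 0.0402 × 0.825² = 0.06256.
D = q·S·CD = 237.8 × 3.54 × 0.06256 = 52.67 N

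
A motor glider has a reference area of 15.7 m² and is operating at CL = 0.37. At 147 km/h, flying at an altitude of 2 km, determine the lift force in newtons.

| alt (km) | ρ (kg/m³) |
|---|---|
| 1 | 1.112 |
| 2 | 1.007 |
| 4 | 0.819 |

L = 4880 N

At 2 km, from the table: ρ = 1.007 kg/m³.
Convert speed: v = 147 km/h ÷ 3.6 = 40.83 m/s.
Dynamic pressure q = ½ρv² = ½ × 1.007 × 40.83² = 839.5 Pa.
L = q·S·CL = 839.5 × 15.7 × 0.37 = 4880 N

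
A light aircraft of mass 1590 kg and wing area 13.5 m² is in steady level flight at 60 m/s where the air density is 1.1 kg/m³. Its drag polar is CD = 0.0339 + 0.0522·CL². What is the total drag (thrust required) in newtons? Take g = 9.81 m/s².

D = 1380 N

Weight W = mg = 1590 × 9.81 = 15598 N; in level flight L = W.
q = ½ρv² = ½ × 1.1 × 60² = 1980 Pa.
CL = 2W/(ρv²S) = 2×15598/(1.1×60²×13.5) = 0.5835.
CD = 0.0339 + 0.0522 × 0.5835² = 0.05167.
D = q·S·CD = 1980 × 13.5 × 0.05167 = 1381 N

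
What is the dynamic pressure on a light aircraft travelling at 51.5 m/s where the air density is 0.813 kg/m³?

q = 1080 Pa

q = ½ρv² = ½ × 0.813 × 51.5² = 1080 Pa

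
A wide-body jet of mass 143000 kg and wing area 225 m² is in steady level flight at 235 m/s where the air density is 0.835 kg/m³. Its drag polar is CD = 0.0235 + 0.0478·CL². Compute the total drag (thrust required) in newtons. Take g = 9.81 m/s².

In steady level flight, lift balances weight: W = mg = 143000 × 9.81 = 1.4028×10^6 N.
Dynamic pressure q = 0.5 × 0.835 × 235² = 23060 Pa.
CL = 2W/(ρv²S) = 2×1.4028×10^6/(0.835×235²×225) = 0.2704.
CD = 0.0235 + 0.0478 × 0.2704² = 0.027.
D = q·S·CD = 23060 × 225 × 0.027 = 1.4×10^5 N

D = 1.4×10^5 N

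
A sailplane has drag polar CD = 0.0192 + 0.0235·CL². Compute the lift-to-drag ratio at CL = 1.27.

L/D = 22.2

CD = 0.0192 + 0.0235 × 1.27² = 0.0571
L/D = CL/CD = 1.27 / 0.0571 = 22.2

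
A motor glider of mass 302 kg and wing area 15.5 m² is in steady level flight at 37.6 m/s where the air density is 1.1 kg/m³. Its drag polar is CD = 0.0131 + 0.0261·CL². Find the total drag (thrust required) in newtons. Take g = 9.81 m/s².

D = 177 N

Level flight ⇒ L = W = m·g = 302 × 9.81 = 2962.6 N.
q = ½ρv² = ½ × 1.1 × 37.6² = 777.6 Pa.
CL = W/(q·S) = 2962.6 / (777.6 × 15.5) = 0.2458.
CD = 0.0131 + 0.0261 × 0.2458² = 0.01468.
D = q·S·CD = 777.6 × 15.5 × 0.01468 = 176.9 N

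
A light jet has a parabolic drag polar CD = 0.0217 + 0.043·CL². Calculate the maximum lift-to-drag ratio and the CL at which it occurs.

(L/D)max = 16.4, at CL = 0.71

For CD = CD0 + K·CL², (L/D)max occurs at CL* = √(CD0/K) and equals 1/(2√(K·CD0)).
(L/D)max = 1/(2√(0.043 × 0.0217)) = 1/(2 × 0.03055) = 16.4
CL* = √(0.0217/0.043) = 0.71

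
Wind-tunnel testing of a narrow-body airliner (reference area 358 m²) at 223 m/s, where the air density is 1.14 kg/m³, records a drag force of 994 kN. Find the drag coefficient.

CD = 0.098

From D = ½ρv²S·CD, rearranging gives CD = 2D/(ρv²S).
CD = 2 × 9.94×10^5 / (1.14 × 223² × 358) = 0.098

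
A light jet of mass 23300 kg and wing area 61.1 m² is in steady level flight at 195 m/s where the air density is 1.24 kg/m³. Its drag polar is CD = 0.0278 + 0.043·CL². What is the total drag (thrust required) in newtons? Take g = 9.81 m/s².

Level flight ⇒ L = W = m·g = 23300 × 9.81 = 2.2857×10^5 N.
Dynamic pressure q = 0.5 × 1.24 × 195² = 23580 Pa.
CL = W/(q·S) = 2.2857×10^5 / (23580 × 61.1) = 0.1587.
CD = 0.0278 + 0.043 × 0.1587² = 0.02888.
D = q·S·CD = 23580 × 61.1 × 0.02888 = 41600 N

D = 41600 N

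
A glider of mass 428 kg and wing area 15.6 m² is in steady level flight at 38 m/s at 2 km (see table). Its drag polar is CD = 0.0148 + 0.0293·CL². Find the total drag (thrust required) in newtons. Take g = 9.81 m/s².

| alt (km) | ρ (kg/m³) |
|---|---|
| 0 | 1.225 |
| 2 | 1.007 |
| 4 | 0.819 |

D = 213 N

At 2 km, from the table: ρ = 1.007 kg/m³.
In steady level flight, lift balances weight: W = mg = 428 × 9.81 = 4198.7 N.
q = ½ρv² = ½ × 1.007 × 38² = 727.1 Pa.
Required CL = L/(qS) = 4198.7/(727.1·15.6) = 0.3702.
CD = 0.0148 + 0.0293 × 0.3702² = 0.01882.
D = q·S·CD = 727.1 × 15.6 × 0.01882 = 213.4 N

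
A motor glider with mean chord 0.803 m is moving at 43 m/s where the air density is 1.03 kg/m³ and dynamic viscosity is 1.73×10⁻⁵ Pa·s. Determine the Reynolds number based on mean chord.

Re = 2.06×10^6

Re = ρ·v·c/μ = 1.03 × 43 × 0.803 / (1.73×10⁻⁵) = 2.06×10^6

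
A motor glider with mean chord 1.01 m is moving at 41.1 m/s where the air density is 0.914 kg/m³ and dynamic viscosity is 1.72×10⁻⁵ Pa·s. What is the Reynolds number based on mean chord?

Re = 2.21×10^6

Re = ρ·v·c/μ = 0.914 × 41.1 × 1.01 / (1.72×10⁻⁵) = 2.21×10^6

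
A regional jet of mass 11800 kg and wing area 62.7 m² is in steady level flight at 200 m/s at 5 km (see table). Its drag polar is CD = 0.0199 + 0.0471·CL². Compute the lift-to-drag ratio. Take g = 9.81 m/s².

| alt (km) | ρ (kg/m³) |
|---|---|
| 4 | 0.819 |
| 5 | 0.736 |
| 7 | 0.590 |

At 5 km, from the table: ρ = 0.736 kg/m³.
In steady level flight, lift balances weight: W = mg = 11800 × 9.81 = 1.1576×10^5 N.
Dynamic pressure q = 0.5 × 0.736 × 200² = 14720 Pa.
CL = W/(q·S) = 1.1576×10^5 / (14720 × 62.7) = 0.1254.
CD = 0.0199 + 0.0471 × 0.1254² = 0.02064.
L/D = CL/CD = 0.1254 / 0.02064 = 6.08

L/D = 6.08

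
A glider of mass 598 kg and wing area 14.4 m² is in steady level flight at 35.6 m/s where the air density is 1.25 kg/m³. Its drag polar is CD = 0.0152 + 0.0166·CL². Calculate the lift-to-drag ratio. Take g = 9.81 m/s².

L/D = 26.3

Weight W = mg = 598 × 9.81 = 5866.4 N; in level flight L = W.
Dynamic pressure q = 0.5 × 1.25 × 35.6² = 792.1 Pa.
Required CL = L/(qS) = 5866.4/(792.1·14.4) = 0.5143.
CD = 0.0152 + 0.0166 × 0.5143² = 0.01959.
L/D = CL/CD = 0.5143 / 0.01959 = 26.3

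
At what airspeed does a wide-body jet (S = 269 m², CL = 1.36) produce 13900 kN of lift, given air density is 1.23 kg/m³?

v = 249 m/s

L = ½ρv²S·CL ⇒ v = √(2L/(ρ·S·CL))
v = √(2 × 1.39×10^7 / (1.23 × 269 × 1.36)) = √61780 = 249 m/s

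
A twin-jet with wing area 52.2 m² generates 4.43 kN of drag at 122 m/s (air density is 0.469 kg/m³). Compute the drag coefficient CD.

CD = 0.0243

From D = ½ρv²S·CD, rearranging gives CD = 2D/(ρv²S).
CD = 2 × 4430 / (0.469 × 122² × 52.2) = 0.0243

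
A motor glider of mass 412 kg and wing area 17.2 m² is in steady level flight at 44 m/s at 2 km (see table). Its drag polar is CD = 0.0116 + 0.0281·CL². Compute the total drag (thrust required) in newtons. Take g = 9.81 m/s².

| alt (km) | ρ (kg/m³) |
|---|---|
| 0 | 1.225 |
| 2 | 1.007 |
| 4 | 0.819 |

D = 222 N

At 2 km, from the table: ρ = 1.007 kg/m³.
Level flight ⇒ L = W = m·g = 412 × 9.81 = 4041.7 N.
q = ½ρv² = ½ × 1.007 × 44² = 974.8 Pa.
CL = W/(q·S) = 4041.7 / (974.8 × 17.2) = 0.2411.
CD = 0.0116 + 0.0281 × 0.2411² = 0.01323.
D = q·S·CD = 974.8 × 17.2 × 0.01323 = 221.9 N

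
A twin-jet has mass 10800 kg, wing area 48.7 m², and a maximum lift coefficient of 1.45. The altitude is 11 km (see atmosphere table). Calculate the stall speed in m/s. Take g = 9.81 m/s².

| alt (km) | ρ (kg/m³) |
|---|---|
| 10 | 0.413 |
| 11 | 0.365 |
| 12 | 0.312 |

At 11 km, from the table: ρ = 0.365 kg/m³.
Stall occurs when L = W at CL,max. W = mg = 10800 × 9.81 = 1.059×10^5 N.
V_stall = √(2W/(ρ·S·CL,max)) = √(2 × 1.059×10^5 / (0.365 × 48.7 × 1.45))
V_stall = √8221 = 90.7 m/s

V_stall = 90.7 m/s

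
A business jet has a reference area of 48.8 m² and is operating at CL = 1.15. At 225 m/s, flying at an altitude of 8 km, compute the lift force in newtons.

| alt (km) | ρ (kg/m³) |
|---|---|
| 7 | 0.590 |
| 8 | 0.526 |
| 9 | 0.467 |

L = 7.47×10^5 N

At 8 km, from the table: ρ = 0.526 kg/m³.
Dynamic pressure q = ½ρv² = ½ × 0.526 × 225² = 13310 Pa.
L = q·S·CL = 13310 × 48.8 × 1.15 = 7.47×10^5 N ≈ 747 kN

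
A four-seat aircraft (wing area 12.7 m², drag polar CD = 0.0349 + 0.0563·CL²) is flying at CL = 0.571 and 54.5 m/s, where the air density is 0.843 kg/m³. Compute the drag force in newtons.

D = 847 N

CD = 0.0349 + 0.0563 × 0.571² = 0.05326
D = ½ρv²S·CD = ½ × 0.843 × 54.5² × 12.7 × 0.05326 = 847 N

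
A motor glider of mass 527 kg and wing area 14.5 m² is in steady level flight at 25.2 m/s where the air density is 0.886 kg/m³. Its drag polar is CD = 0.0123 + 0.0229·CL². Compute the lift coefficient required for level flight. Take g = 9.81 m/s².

CL = 1.27

In steady level flight, lift balances weight: W = mg = 527 × 9.81 = 5169.9 N.
Dynamic pressure q = 0.5 × 0.886 × 25.2² = 281.3 Pa.
CL = 2W/(ρv²S) = 2×5169.9/(0.886×25.2²×14.5) = 1.267.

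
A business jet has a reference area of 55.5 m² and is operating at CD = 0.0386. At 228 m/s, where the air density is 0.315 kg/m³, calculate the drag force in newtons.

D = 17500 N

Dynamic pressure q = ½ρv² = ½ × 0.315 × 228² = 8187 Pa.
D = q·S·CD = 8187 × 55.5 × 0.0386 = 17500 N ≈ 17.5 kN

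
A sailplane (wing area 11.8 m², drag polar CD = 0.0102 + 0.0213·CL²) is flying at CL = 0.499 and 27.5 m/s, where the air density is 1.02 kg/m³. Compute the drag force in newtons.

D = 70.6 N

CD = 0.0102 + 0.0213 × 0.499² = 0.0155
D = ½ρv²S·CD = ½ × 1.02 × 27.5² × 11.8 × 0.0155 = 70.6 N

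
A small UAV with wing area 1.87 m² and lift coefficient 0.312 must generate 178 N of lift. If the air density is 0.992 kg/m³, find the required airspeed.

L = ½ρv²S·CL ⇒ v = √(2L/(ρ·S·CL))
v = √(2 × 178 / (0.992 × 1.87 × 0.312)) = √615.1 = 24.8 m/s

v = 24.8 m/s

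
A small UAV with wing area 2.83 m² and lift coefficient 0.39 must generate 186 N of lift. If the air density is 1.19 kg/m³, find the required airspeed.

L = ½ρv²S·CL ⇒ v = √(2L/(ρ·S·CL))
v = √(2 × 186 / (1.19 × 2.83 × 0.39)) = √283.2 = 16.8 m/s

v = 16.8 m/s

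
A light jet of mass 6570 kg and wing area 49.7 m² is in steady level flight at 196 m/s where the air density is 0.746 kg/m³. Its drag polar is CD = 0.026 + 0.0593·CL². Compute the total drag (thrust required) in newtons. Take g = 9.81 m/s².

D = 18900 N

Weight W = mg = 6570 × 9.81 = 64452 N; in level flight L = W.
q = ½ρv² = ½ × 0.746 × 196² = 14330 Pa.
CL = W/(q·S) = 64452 / (14330 × 49.7) = 0.0905.
CD = 0.026 + 0.0593 × 0.0905² = 0.02649.
D = q·S·CD = 14330 × 49.7 × 0.02649 = 18860 N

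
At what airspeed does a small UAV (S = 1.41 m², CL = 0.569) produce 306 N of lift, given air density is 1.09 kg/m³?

L = ½ρv²S·CL ⇒ v = √(2L/(ρ·S·CL))
v = √(2 × 306 / (1.09 × 1.41 × 0.569)) = √699.8 = 26.5 m/s

v = 26.5 m/s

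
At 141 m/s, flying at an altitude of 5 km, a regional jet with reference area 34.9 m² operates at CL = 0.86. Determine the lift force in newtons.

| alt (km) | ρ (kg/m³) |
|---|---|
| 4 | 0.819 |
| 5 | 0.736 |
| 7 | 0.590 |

L = 2.2×10^5 N

At 5 km, from the table: ρ = 0.736 kg/m³.
L = ½ρv²S·CL = ½ × 0.736 × 141² × 34.9 × 0.86 = 2.2×10^5 N ≈ 220 kN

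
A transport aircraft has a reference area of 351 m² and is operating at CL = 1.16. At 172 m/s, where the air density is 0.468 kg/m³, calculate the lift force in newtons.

L = 2.82×10^6 N

Dynamic pressure q = ½ρv² = ½ × 0.468 × 172² = 6923 Pa.
L = q·S·CL = 6923 × 351 × 1.16 = 2.82×10^6 N ≈ 2820 kN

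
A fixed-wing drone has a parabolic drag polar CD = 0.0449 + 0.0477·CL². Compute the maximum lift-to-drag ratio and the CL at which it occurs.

(L/D)max = 10.8, at CL = 0.97

For CD = CD0 + K·CL², (L/D)max occurs at CL* = √(CD0/K) and equals 1/(2√(K·CD0)).
(L/D)max = 1/(2√(0.0477 × 0.0449)) = 1/(2 × 0.04628) = 10.8
CL* = √(0.0449/0.0477) = 0.97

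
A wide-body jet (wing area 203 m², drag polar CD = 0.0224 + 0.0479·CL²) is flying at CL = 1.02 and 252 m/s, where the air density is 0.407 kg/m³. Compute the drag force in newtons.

D = 1.9×10^5 N

CD = 0.0224 + 0.0479 × 1.02² = 0.07224
D = ½ρv²S·CD = ½ × 0.407 × 252² × 203 × 0.07224 = 1.9×10^5 N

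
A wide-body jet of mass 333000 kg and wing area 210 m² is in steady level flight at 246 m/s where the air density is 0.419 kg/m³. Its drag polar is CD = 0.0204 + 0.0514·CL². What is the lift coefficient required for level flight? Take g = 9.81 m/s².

In steady level flight, lift balances weight: W = mg = 333000 × 9.81 = 3.2667×10^6 N.
q = ½ρv² = ½ × 0.419 × 246² = 12680 Pa.
CL = W/(q·S) = 3.2667×10^6 / (12680 × 210) = 1.227.

CL = 1.23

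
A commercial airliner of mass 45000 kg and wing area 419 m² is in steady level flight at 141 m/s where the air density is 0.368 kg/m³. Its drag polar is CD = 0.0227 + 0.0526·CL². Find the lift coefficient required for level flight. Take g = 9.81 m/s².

CL = 0.288

Weight W = mg = 45000 × 9.81 = 4.4145×10^5 N; in level flight L = W.
Dynamic pressure q = 0.5 × 0.368 × 141² = 3658 Pa.
Required CL = L/(qS) = 4.4145×10^5/(3658·419) = 0.288.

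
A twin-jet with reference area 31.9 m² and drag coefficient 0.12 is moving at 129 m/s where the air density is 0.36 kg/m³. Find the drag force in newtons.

D = ½ρv²S·CD = ½ × 0.36 × 129² × 31.9 × 0.12 = 11500 N ≈ 11.5 kN

D = 11500 N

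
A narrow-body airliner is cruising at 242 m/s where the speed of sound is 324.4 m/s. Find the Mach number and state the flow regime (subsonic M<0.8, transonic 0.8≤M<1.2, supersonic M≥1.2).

M = 0.746 (subsonic)

M = v/a = 242 / 324.4 = 0.746
M = 0.746 → subsonic.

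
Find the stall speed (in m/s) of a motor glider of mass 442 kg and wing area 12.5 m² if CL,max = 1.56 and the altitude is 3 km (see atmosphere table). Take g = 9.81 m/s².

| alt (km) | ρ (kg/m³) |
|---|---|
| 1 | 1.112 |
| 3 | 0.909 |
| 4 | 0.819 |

At 3 km, from the table: ρ = 0.909 kg/m³.
Weight W = mg = 442 × 9.81 = 4336 N.
From L = ½ρV²S·CL,max = W: V_stall = √(2W/(ρSCL,max)) = √(2·4336/(0.909·12.5·1.56))
V_stall = √489.2 = 22.1 m/s

V_stall = 22.1 m/s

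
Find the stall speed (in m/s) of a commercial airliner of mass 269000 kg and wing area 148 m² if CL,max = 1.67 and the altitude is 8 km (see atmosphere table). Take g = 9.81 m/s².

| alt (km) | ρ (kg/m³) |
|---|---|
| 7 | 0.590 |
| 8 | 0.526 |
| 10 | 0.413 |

At 8 km, from the table: ρ = 0.526 kg/m³.
Weight W = mg = 269000 × 9.81 = 2.639×10^6 N.
V_stall = √(2W/(ρ·S·CL,max)) = √(2 × 2.639×10^6 / (0.526 × 148 × 1.67))
V_stall = √40600 = 201 m/s

V_stall = 201 m/s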